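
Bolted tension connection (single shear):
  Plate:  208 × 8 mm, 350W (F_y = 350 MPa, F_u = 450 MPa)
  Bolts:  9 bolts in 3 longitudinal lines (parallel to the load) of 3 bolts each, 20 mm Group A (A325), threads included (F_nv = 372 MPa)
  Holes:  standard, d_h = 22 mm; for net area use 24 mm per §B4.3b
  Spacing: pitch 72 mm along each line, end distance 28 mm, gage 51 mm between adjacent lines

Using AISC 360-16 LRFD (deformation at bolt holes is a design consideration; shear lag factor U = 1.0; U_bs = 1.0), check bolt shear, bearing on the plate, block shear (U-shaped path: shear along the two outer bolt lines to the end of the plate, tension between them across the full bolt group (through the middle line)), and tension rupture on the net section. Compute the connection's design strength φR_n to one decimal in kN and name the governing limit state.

Bolt shear: A_b = π(20)²/4 = 314.16 mm². φR_n = 0.75 × 372 × 314.16 × 9 × 1 = 788.9 kN.
Bearing (8 mm plate, F_u = 450 MPa): end bolts L_c = 28 − 22/2 = 17, R_n = min(1.2×17×8×450, 2.4×20×8×450) = 73.44 kN/bolt; interior L_c = 72 − 22 = 50, R_n = 172.8 kN/bolt. φR_n = 0.75 × (3×73.44 + 6×172.8) = 942.8 kN.
Block shear: shear path 2×[28+2×72] = 2×172 mm, A_gv = 2752, A_nv = 2×(172 − 2.5×24)×8 = 1792 mm²; tension across gage: (102 − 2×24)×8 = 432 mm². R_n = min(0.6×450×1792, 0.6×350×2752) + 1.0×450×432 = min(483.84, 577.92) + 194.4 = 678.24 kN. φR_n = 0.75 × 678.24 = 508.7 kN.
Tension rupture (net): A_n = (208 − 3×24)×8 = 1088 mm² (U = 1.0, A_e = A_n). φR_n = 0.75 × 450 × 1088 = 367.2 kN.
Governing: min(788.9, 942.8, 508.7, 367.2) = 367.2 kN → net-section rupture.

367.2 kN (net-section rupture governs)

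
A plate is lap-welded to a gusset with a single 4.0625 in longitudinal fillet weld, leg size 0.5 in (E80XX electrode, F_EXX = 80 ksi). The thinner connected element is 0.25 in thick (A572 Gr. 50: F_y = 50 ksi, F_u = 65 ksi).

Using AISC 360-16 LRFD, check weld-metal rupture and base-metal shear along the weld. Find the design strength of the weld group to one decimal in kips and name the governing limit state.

Weld metal: throat = 0.707×0.5 = 0.3535 in, L = 4.0625 in. φR_n = 0.75 × 0.6 × 80 × 0.3535 × 4.0625 = 51.7 kips.
Base metal shear (0.25 in plate): yield φR_n = 1.0×0.6×50×0.25×4.0625 = 30.5 kips; rupture φR_n = 0.75×0.6×65×0.25×4.0625 = 29.7 kips; take 29.7 kips (rupture).
Governing: min(51.7, 29.7) = 29.7 kips → base-metal shear.

29.7 kips (base-metal shear governs)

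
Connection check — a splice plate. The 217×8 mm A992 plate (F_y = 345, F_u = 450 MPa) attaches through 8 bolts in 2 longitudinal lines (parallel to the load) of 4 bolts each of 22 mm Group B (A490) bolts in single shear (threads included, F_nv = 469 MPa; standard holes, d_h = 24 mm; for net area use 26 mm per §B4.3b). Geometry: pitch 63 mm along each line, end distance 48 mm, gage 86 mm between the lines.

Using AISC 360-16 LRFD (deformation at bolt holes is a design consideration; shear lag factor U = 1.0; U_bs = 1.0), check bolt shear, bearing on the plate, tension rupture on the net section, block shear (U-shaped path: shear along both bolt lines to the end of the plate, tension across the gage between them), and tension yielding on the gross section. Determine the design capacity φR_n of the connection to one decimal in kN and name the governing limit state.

445.5 kN (net-section rupture governs)

Bolt shear: A_b = π(22)²/4 = 380.13 mm². φR_n = 0.75 × 469 × 380.13 × 8 × 1 = 1069.7 kN.
Bearing (8 mm plate, F_u = 450 MPa): end bolts L_c = 48 − 24/2 = 36, R_n = min(1.2×36×8×450, 2.4×22×8×450) = 155.52 kN/bolt; interior L_c = 63 − 24 = 39, R_n = 168.48 kN/bolt. φR_n = 0.75 × (2×155.52 + 6×168.48) = 991.4 kN.
Tension rupture (net): A_n = (217 − 2×26)×8 = 1320 mm² (U = 1.0, A_e = A_n). φR_n = 0.75 × 450 × 1320 = 445.5 kN.
Block shear: shear path 2×[48+3×63] = 2×237 mm, A_gv = 3792, A_nv = 2×(237 − 3.5×26)×8 = 2336 mm²; tension across gage: (86 − 1×26)×8 = 480 mm². R_n = min(0.6×450×2336, 0.6×345×3792) + 1.0×450×480 = min(630.72, 784.94) + 216 = 846.72 kN. φR_n = 0.75 × 846.72 = 635.0 kN.
Tension yield (gross): A_g = 217×8 = 1736 mm². φR_n = 0.90 × 345 × 1736 = 539.0 kN.
Governing: min(1069.7, 991.4, 445.5, 635.0, 539.0) = 445.5 kN → net-section rupture.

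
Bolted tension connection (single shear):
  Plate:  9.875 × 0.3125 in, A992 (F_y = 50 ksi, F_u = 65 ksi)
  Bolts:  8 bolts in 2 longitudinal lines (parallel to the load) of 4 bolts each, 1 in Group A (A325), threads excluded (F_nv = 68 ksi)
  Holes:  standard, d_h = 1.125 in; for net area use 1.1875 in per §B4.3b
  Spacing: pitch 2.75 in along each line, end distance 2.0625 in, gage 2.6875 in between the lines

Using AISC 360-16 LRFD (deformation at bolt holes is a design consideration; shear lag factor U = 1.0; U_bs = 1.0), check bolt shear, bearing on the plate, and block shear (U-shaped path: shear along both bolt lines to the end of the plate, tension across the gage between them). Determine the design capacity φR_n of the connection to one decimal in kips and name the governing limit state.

Bolt shear: A_b = π(1)²/4 = 0.7854 in². φR_n = 0.75 × 68 × 0.7854 × 8 × 1 = 320.4 kips.
Bearing (0.3125 in plate, F_u = 65 ksi): end bolts L_c = 2.0625 − 1.125/2 = 1.5, R_n = min(1.2×1.5×0.3125×65, 2.4×1×0.3125×65) = 36.563 kips/bolt; interior L_c = 2.75 − 1.125 = 1.625, R_n = 39.609 kips/bolt. φR_n = 0.75 × (2×36.563 + 6×39.609) = 233.1 kips.
Block shear: shear path 2×[2.0625+3×2.75] = 2×10.3125 in, A_gv = 6.4453, A_nv = 2×(10.3125 − 3.5×1.1875)×0.3125 = 3.8477 in²; tension across gage: (2.6875 − 1×1.1875)×0.3125 = 0.46875 in². R_n = min(0.6×65×3.8477, 0.6×50×6.4453) + 1.0×65×0.46875 = min(150.06, 193.36) + 30.469 = 180.53 kips. φR_n = 0.75 × 180.53 = 135.4 kips.
Governing: min(320.4, 233.1, 135.4) = 135.4 kips → block shear.

135.4 kips (block shear governs)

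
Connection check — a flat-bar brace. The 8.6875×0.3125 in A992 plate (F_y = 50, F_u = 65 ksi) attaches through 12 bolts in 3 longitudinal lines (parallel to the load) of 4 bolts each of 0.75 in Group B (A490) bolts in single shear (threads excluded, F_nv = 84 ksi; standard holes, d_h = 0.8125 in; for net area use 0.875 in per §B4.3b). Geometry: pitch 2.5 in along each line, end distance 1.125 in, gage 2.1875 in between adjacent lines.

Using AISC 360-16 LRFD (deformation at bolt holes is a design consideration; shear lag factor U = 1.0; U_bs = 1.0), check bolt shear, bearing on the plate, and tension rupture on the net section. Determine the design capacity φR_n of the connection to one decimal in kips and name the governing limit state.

Bolt shear: A_b = π(0.75)²/4 = 0.44179 in². φR_n = 0.75 × 84 × 0.44179 × 12 × 1 = 334.0 kips.
Bearing (0.3125 in plate, F_u = 65 ksi): end bolts L_c = 1.125 − 0.8125/2 = 0.71875, R_n = min(1.2×0.71875×0.3125×65, 2.4×0.75×0.3125×65) = 17.52 kips/bolt; interior L_c = 2.5 − 0.8125 = 1.6875, R_n = 36.563 kips/bolt. φR_n = 0.75 × (3×17.52 + 9×36.563) = 286.2 kips.
Tension rupture (net): A_n = (8.6875 − 3×0.875)×0.3125 = 1.8945 in² (U = 1.0, A_e = A_n). φR_n = 0.75 × 65 × 1.8945 = 92.4 kips.
Governing: min(334.0, 286.2, 92.4) = 92.4 kips → net-section rupture.

92.4 kips (net-section rupture governs)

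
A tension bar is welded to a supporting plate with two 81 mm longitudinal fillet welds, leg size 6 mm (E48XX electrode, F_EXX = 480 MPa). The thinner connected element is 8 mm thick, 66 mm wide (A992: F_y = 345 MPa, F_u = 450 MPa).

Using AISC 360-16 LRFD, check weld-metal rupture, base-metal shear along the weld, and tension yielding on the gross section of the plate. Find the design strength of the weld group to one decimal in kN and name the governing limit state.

148.4 kN (weld metal governs)

Weld metal: throat = 0.707×6 = 4.242 mm, L = 2×81 = 162 mm. φR_n = 0.75 × 0.6 × 480 × 4.242 × 162 = 148.4 kN.
Base metal shear (8 mm plate): yield φR_n = 1.0×0.6×345×8×162 = 268.3 kN; rupture φR_n = 0.75×0.6×450×8×162 = 262.4 kN; take 262.4 kN (rupture).
Tension yield (gross): A_g = 66×8 = 528 mm². φR_n = 0.90 × 345 × 528 = 163.9 kN.
Governing: min(148.4, 262.4, 163.9) = 148.4 kN → weld metal.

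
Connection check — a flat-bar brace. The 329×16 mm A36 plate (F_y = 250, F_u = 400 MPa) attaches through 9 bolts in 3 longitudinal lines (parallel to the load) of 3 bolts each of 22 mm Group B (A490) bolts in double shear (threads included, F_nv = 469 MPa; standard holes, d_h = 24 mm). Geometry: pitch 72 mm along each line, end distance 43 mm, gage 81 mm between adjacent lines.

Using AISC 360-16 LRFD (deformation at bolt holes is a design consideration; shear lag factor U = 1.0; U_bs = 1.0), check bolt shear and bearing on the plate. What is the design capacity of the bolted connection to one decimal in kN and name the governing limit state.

2056.3 kN (bearing governs)

Bolt shear: A_b = π(22)²/4 = 380.13 mm². φR_n = 0.75 × 469 × 380.13 × 9 × 2 = 2406.8 kN.
Bearing (16 mm plate, F_u = 400 MPa): end bolts L_c = 43 − 24/2 = 31, R_n = min(1.2×31×16×400, 2.4×22×16×400) = 238.08 kN/bolt; interior L_c = 72 − 24 = 48, R_n = 337.92 kN/bolt. φR_n = 0.75 × (3×238.08 + 6×337.92) = 2056.3 kN.
Governing: min(2406.8, 2056.3) = 2056.3 kN → bearing.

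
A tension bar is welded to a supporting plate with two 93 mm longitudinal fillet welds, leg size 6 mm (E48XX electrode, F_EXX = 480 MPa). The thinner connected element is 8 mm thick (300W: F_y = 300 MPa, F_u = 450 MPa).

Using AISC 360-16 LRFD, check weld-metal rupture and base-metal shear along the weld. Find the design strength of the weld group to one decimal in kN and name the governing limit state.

170.4 kN (weld metal governs)

Weld metal: throat = 0.707×6 = 4.242 mm, L = 2×93 = 186 mm. φR_n = 0.75 × 0.6 × 480 × 4.242 × 186 = 170.4 kN.
Base metal shear (8 mm plate): yield φR_n = 1.0×0.6×300×8×186 = 267.8 kN; rupture φR_n = 0.75×0.6×450×8×186 = 301.3 kN; take 267.8 kN (yield).
Governing: min(170.4, 267.8) = 170.4 kN → weld metal.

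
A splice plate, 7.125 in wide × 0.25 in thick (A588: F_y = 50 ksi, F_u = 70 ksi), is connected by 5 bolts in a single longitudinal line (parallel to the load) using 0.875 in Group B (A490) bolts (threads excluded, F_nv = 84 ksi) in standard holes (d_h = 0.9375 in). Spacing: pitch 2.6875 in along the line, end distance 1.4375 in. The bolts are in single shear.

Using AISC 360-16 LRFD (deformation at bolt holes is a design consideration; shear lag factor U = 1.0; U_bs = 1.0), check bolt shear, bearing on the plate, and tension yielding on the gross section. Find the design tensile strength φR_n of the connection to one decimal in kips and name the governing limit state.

Bolt shear: A_b = π(0.875)²/4 = 0.60132 in². φR_n = 0.75 × 84 × 0.60132 × 5 × 1 = 189.4 kips.
Bearing (0.25 in plate, F_u = 70 ksi): end bolts L_c = 1.4375 − 0.9375/2 = 0.96875, R_n = min(1.2×0.96875×0.25×70, 2.4×0.875×0.25×70) = 20.344 kips/bolt; interior L_c = 2.6875 − 0.9375 = 1.75, R_n = 36.75 kips/bolt. φR_n = 0.75 × (1×20.344 + 4×36.75) = 125.5 kips.
Tension yield (gross): A_g = 7.125×0.25 = 1.7813 in². φR_n = 0.90 × 50 × 1.7813 = 80.2 kips.
Governing: min(189.4, 125.5, 80.2) = 80.2 kips → gross-section yield.

80.2 kips (gross-section yield governs)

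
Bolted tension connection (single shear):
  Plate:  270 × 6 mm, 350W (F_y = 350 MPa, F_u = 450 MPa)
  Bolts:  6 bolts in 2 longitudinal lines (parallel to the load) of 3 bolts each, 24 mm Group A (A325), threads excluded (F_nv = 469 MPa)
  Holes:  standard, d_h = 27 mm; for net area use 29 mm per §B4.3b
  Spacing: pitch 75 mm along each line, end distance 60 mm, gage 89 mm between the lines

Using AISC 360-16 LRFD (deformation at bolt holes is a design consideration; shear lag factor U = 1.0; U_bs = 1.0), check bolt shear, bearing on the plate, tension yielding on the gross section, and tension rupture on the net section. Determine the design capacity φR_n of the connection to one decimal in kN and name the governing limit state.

Bolt shear: A_b = π(24)²/4 = 452.39 mm². φR_n = 0.75 × 469 × 452.39 × 6 × 1 = 954.8 kN.
Bearing (6 mm plate, F_u = 450 MPa): end bolts L_c = 60 − 27/2 = 46.5, R_n = min(1.2×46.5×6×450, 2.4×24×6×450) = 150.66 kN/bolt; interior L_c = 75 − 27 = 48, R_n = 155.52 kN/bolt. φR_n = 0.75 × (2×150.66 + 4×155.52) = 692.6 kN.
Tension yield (gross): A_g = 270×6 = 1620 mm². φR_n = 0.90 × 350 × 1620 = 510.3 kN.
Tension rupture (net): A_n = (270 − 2×29)×6 = 1272 mm² (U = 1.0, A_e = A_n). φR_n = 0.75 × 450 × 1272 = 429.3 kN.
Governing: min(954.8, 692.6, 510.3, 429.3) = 429.3 kN → net-section rupture.

429.3 kN (net-section rupture governs)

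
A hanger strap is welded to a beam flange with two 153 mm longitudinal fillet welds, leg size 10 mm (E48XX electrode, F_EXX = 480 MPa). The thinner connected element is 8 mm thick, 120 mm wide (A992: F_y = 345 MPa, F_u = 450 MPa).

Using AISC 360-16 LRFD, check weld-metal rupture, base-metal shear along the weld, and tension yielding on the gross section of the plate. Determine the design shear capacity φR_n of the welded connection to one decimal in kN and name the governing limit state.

Weld metal: throat = 0.707×10 = 7.07 mm, L = 2×153 = 306 mm. φR_n = 0.75 × 0.6 × 480 × 7.07 × 306 = 467.3 kN.
Base metal shear (8 mm plate): yield φR_n = 1.0×0.6×345×8×306 = 506.7 kN; rupture φR_n = 0.75×0.6×450×8×306 = 495.7 kN; take 495.7 kN (rupture).
Tension yield (gross): A_g = 120×8 = 960 mm². φR_n = 0.90 × 345 × 960 = 298.1 kN.
Governing: min(467.3, 495.7, 298.1) = 298.1 kN → gross-section yield.

298.1 kN (gross-section yield governs)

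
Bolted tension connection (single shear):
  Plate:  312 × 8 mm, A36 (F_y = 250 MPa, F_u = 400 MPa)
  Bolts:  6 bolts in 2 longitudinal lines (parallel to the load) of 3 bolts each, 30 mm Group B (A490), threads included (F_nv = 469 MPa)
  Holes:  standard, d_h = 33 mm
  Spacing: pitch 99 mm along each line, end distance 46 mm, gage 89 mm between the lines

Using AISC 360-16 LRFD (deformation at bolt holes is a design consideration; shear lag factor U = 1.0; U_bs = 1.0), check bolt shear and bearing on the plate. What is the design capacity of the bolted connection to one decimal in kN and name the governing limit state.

861.1 kN (bearing governs)

Bolt shear: A_b = π(30)²/4 = 706.86 mm². φR_n = 0.75 × 469 × 706.86 × 6 × 1 = 1491.8 kN.
Bearing (8 mm plate, F_u = 400 MPa): end bolts L_c = 46 − 33/2 = 29.5, R_n = min(1.2×29.5×8×400, 2.4×30×8×400) = 113.28 kN/bolt; interior L_c = 99 − 33 = 66, R_n = 230.4 kN/bolt. φR_n = 0.75 × (2×113.28 + 4×230.4) = 861.1 kN.
Governing: min(1491.8, 861.1) = 861.1 kN → bearing.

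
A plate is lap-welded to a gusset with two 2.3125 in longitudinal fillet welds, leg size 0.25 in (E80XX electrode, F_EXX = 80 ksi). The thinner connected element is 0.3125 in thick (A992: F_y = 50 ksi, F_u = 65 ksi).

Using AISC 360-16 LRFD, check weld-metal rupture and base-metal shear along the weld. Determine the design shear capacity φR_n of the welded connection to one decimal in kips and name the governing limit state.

29.4 kips (weld metal governs)

Weld metal: throat = 0.707×0.25 = 0.17675 in, L = 2×2.3125 = 4.625 in. φR_n = 0.75 × 0.6 × 80 × 0.17675 × 4.625 = 29.4 kips.
Base metal shear (0.3125 in plate): yield φR_n = 1.0×0.6×50×0.3125×4.625 = 43.4 kips; rupture φR_n = 0.75×0.6×65×0.3125×4.625 = 42.3 kips; take 42.3 kips (rupture).
Governing: min(29.4, 42.3) = 29.4 kips → weld metal.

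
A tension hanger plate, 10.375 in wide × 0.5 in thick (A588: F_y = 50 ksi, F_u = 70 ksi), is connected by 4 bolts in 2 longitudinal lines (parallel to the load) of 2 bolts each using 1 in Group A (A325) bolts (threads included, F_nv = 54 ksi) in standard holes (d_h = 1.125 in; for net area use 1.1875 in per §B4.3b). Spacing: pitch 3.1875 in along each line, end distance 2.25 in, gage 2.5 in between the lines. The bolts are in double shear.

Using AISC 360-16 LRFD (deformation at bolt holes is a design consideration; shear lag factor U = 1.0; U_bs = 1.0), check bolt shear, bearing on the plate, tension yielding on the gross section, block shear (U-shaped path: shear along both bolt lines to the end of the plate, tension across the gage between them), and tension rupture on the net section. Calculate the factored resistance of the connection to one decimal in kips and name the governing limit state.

149.6 kips (block shear governs)

Bolt shear: A_b = π(1)²/4 = 0.7854 in². φR_n = 0.75 × 54 × 0.7854 × 4 × 2 = 254.5 kips.
Bearing (0.5 in plate, F_u = 70 ksi): end bolts L_c = 2.25 − 1.125/2 = 1.6875, R_n = min(1.2×1.6875×0.5×70, 2.4×1×0.5×70) = 70.875 kips/bolt; interior L_c = 3.1875 − 1.125 = 2.0625, R_n = 84 kips/bolt. φR_n = 0.75 × (2×70.875 + 2×84) = 232.3 kips.
Tension yield (gross): A_g = 10.375×0.5 = 5.1875 in². φR_n = 0.90 × 50 × 5.1875 = 233.4 kips.
Block shear: shear path 2×[2.25+1×3.1875] = 2×5.4375 in, A_gv = 5.4375, A_nv = 2×(5.4375 − 1.5×1.1875)×0.5 = 3.6563 in²; tension across gage: (2.5 − 1×1.1875)×0.5 = 0.65625 in². R_n = min(0.6×70×3.6563, 0.6×50×5.4375) + 1.0×70×0.65625 = min(153.56, 163.13) + 45.938 = 199.5 kips. φR_n = 0.75 × 199.5 = 149.6 kips.
Tension rupture (net): A_n = (10.375 − 2×1.1875)×0.5 = 4 in² (U = 1.0, A_e = A_n). φR_n = 0.75 × 70 × 4 = 210.0 kips.
Governing: min(254.5, 232.3, 233.4, 149.6, 210.0) = 149.6 kips → block shear.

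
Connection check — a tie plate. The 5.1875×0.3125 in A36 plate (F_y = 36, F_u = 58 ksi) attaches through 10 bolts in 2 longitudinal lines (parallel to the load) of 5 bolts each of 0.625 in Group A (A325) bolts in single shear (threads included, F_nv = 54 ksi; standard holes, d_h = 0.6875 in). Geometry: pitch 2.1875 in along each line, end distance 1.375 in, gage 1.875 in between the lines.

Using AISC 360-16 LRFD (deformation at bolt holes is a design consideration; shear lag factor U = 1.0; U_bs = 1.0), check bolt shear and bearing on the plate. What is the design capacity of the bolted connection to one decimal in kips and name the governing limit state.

Bolt shear: A_b = π(0.625)²/4 = 0.3068 in². φR_n = 0.75 × 54 × 0.3068 × 10 × 1 = 124.3 kips.
Bearing (0.3125 in plate, F_u = 58 ksi): end bolts L_c = 1.375 − 0.6875/2 = 1.03125, R_n = min(1.2×1.03125×0.3125×58, 2.4×0.625×0.3125×58) = 22.43 kips/bolt; interior L_c = 2.1875 − 0.6875 = 1.5, R_n = 27.188 kips/bolt. φR_n = 0.75 × (2×22.43 + 8×27.188) = 196.8 kips.
Governing: min(124.3, 196.8) = 124.3 kips → bolt shear.

124.3 kips (bolt shear governs)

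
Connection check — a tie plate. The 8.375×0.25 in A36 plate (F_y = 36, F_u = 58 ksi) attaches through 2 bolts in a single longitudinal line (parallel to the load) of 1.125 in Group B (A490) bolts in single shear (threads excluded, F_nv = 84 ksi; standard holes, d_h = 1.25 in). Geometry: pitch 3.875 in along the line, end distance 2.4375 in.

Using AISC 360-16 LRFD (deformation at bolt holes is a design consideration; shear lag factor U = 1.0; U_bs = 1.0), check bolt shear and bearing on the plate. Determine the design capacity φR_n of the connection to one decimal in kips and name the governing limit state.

53.0 kips (bearing governs)

Bolt shear: A_b = π(1.125)²/4 = 0.99402 in². φR_n = 0.75 × 84 × 0.99402 × 2 × 1 = 125.2 kips.
Bearing (0.25 in plate, F_u = 58 ksi): end bolts L_c = 2.4375 − 1.25/2 = 1.8125, R_n = min(1.2×1.8125×0.25×58, 2.4×1.125×0.25×58) = 31.538 kips/bolt; interior L_c = 3.875 − 1.25 = 2.625, R_n = 39.15 kips/bolt. φR_n = 0.75 × (1×31.538 + 1×39.15) = 53.0 kips.
Governing: min(125.2, 53.0) = 53.0 kips → bearing.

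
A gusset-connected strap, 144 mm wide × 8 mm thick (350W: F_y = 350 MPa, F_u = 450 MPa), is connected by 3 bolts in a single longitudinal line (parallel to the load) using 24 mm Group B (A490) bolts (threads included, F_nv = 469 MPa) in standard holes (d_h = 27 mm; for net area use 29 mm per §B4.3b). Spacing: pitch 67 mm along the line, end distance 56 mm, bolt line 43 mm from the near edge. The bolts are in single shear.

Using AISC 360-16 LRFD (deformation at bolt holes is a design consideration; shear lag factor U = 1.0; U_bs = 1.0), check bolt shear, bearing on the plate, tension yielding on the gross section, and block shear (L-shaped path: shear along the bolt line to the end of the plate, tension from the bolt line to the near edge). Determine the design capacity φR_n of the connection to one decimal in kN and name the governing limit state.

267.3 kN (block shear governs)

Bolt shear: A_b = π(24)²/4 = 452.39 mm². φR_n = 0.75 × 469 × 452.39 × 3 × 1 = 477.4 kN.
Bearing (8 mm plate, F_u = 450 MPa): end bolts L_c = 56 − 27/2 = 42.5, R_n = min(1.2×42.5×8×450, 2.4×24×8×450) = 183.6 kN/bolt; interior L_c = 67 − 27 = 40, R_n = 172.8 kN/bolt. φR_n = 0.75 × (1×183.6 + 2×172.8) = 396.9 kN.
Tension yield (gross): A_g = 144×8 = 1152 mm². φR_n = 0.90 × 350 × 1152 = 362.9 kN.
Block shear: shear path 1×[56+2×67] = 1×190 mm, A_gv = 1520, A_nv = 1×(190 − 2.5×29)×8 = 940 mm²; tension to near edge: (43 − 0.5×29)×8 = 228 mm². R_n = min(0.6×450×940, 0.6×350×1520) + 1.0×450×228 = min(253.8, 319.2) + 102.6 = 356.4 kN. φR_n = 0.75 × 356.4 = 267.3 kN.
Governing: min(477.4, 396.9, 362.9, 267.3) = 267.3 kN → block shear.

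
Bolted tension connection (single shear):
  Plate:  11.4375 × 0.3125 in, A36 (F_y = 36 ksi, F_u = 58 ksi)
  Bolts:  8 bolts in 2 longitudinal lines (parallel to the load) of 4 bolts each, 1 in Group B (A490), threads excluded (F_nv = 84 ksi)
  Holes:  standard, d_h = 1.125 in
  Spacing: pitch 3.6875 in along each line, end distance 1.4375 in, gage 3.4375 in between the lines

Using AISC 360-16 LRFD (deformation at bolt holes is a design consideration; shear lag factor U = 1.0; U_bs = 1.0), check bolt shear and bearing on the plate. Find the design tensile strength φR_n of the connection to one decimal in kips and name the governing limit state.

224.3 kips (bearing governs)

Bolt shear: A_b = π(1)²/4 = 0.7854 in². φR_n = 0.75 × 84 × 0.7854 × 8 × 1 = 395.8 kips.
Bearing (0.3125 in plate, F_u = 58 ksi): end bolts L_c = 1.4375 − 1.125/2 = 0.875, R_n = min(1.2×0.875×0.3125×58, 2.4×1×0.3125×58) = 19.031 kips/bolt; interior L_c = 3.6875 − 1.125 = 2.5625, R_n = 43.5 kips/bolt. φR_n = 0.75 × (2×19.031 + 6×43.5) = 224.3 kips.
Governing: min(395.8, 224.3) = 224.3 kips → bearing.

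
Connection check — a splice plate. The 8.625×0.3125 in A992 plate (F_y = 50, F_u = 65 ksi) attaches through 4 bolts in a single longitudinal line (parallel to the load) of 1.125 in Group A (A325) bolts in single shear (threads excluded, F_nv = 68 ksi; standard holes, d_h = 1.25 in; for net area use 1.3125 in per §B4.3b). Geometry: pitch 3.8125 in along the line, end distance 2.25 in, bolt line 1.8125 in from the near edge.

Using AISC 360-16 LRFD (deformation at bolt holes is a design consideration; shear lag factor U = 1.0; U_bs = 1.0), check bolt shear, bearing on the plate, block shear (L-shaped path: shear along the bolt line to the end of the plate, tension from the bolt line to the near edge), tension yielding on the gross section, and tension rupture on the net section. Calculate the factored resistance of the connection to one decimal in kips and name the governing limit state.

100.7 kips (block shear governs)

Bolt shear: A_b = π(1.125)²/4 = 0.99402 in². φR_n = 0.75 × 68 × 0.99402 × 4 × 1 = 202.8 kips.
Bearing (0.3125 in plate, F_u = 65 ksi): end bolts L_c = 2.25 − 1.25/2 = 1.625, R_n = min(1.2×1.625×0.3125×65, 2.4×1.125×0.3125×65) = 39.609 kips/bolt; interior L_c = 3.8125 − 1.25 = 2.5625, R_n = 54.844 kips/bolt. φR_n = 0.75 × (1×39.609 + 3×54.844) = 153.1 kips.
Block shear: shear path 1×[2.25+3×3.8125] = 1×13.6875 in, A_gv = 4.2773, A_nv = 1×(13.6875 − 3.5×1.3125)×0.3125 = 2.8418 in²; tension to near edge: (1.8125 − 0.5×1.3125)×0.3125 = 0.36133 in². R_n = min(0.6×65×2.8418, 0.6×50×4.2773) + 1.0×65×0.36133 = min(110.83, 128.32) + 23.486 = 134.32 kips. φR_n = 0.75 × 134.32 = 100.7 kips.
Tension yield (gross): A_g = 8.625×0.3125 = 2.6953 in². φR_n = 0.90 × 50 × 2.6953 = 121.3 kips.
Tension rupture (net): A_n = (8.625 − 1×1.3125)×0.3125 = 2.2852 in² (U = 1.0, A_e = A_n). φR_n = 0.75 × 65 × 2.2852 = 111.4 kips.
Governing: min(202.8, 153.1, 100.7, 121.3, 111.4) = 100.7 kips → block shear.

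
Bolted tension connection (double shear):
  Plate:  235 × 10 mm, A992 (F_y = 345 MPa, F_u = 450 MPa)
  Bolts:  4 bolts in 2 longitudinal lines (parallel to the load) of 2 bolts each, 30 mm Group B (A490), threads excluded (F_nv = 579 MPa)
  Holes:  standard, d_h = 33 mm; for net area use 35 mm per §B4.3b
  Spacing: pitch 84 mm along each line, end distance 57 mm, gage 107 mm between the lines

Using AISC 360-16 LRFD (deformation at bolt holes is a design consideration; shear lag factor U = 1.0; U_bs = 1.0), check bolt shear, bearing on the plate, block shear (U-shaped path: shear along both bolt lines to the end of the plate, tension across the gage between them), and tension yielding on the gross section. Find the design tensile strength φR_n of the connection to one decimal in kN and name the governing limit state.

Bolt shear: A_b = π(30)²/4 = 706.86 mm². φR_n = 0.75 × 579 × 706.86 × 4 × 2 = 2455.6 kN.
Bearing (10 mm plate, F_u = 450 MPa): end bolts L_c = 57 − 33/2 = 40.5, R_n = min(1.2×40.5×10×450, 2.4×30×10×450) = 218.7 kN/bolt; interior L_c = 84 − 33 = 51, R_n = 275.4 kN/bolt. φR_n = 0.75 × (2×218.7 + 2×275.4) = 741.2 kN.
Block shear: shear path 2×[57+1×84] = 2×141 mm, A_gv = 2820, A_nv = 2×(141 − 1.5×35)×10 = 1770 mm²; tension across gage: (107 − 1×35)×10 = 720 mm². R_n = min(0.6×450×1770, 0.6×345×2820) + 1.0×450×720 = min(477.9, 583.74) + 324 = 801.9 kN. φR_n = 0.75 × 801.9 = 601.4 kN.
Tension yield (gross): A_g = 235×10 = 2350 mm². φR_n = 0.90 × 345 × 2350 = 729.7 kN.
Governing: min(2455.6, 741.2, 601.4, 729.7) = 601.4 kN → block shear.

601.4 kN (block shear governs)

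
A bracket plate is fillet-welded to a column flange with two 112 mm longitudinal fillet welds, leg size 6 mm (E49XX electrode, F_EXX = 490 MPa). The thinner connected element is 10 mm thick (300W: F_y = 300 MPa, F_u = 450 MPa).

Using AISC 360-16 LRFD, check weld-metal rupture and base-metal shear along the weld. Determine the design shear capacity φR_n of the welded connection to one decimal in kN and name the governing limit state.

209.5 kN (weld metal governs)

Weld metal: throat = 0.707×6 = 4.242 mm, L = 2×112 = 224 mm. φR_n = 0.75 × 0.6 × 490 × 4.242 × 224 = 209.5 kN.
Base metal shear (10 mm plate): yield φR_n = 1.0×0.6×300×10×224 = 403.2 kN; rupture φR_n = 0.75×0.6×450×10×224 = 453.6 kN; take 403.2 kN (yield).
Governing: min(209.5, 403.2) = 209.5 kN → weld metal.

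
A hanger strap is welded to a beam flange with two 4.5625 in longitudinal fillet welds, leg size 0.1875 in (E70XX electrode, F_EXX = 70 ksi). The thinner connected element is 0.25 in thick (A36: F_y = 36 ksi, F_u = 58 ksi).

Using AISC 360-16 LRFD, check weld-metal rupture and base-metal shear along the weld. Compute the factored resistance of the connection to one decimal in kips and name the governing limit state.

Weld metal: throat = 0.707×0.1875 = 0.13256 in, L = 2×4.5625 = 9.125 in. φR_n = 0.75 × 0.6 × 70 × 0.13256 × 9.125 = 38.1 kips.
Base metal shear (0.25 in plate): yield φR_n = 1.0×0.6×36×0.25×9.125 = 49.3 kips; rupture φR_n = 0.75×0.6×58×0.25×9.125 = 59.5 kips; take 49.3 kips (yield).
Governing: min(38.1, 49.3) = 38.1 kips → weld metal.

38.1 kips (weld metal governs)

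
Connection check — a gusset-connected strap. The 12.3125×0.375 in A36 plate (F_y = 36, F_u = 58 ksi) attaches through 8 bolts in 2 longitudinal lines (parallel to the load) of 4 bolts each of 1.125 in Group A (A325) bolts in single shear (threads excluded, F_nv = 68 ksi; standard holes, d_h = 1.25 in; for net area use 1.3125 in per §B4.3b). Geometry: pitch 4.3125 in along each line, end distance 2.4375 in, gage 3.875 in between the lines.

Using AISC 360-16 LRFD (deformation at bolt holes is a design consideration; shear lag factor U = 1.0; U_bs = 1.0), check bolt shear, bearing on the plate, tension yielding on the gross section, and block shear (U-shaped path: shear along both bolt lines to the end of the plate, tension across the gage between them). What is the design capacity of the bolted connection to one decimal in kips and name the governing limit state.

Bolt shear: A_b = π(1.125)²/4 = 0.99402 in². φR_n = 0.75 × 68 × 0.99402 × 8 × 1 = 405.6 kips.
Bearing (0.375 in plate, F_u = 58 ksi): end bolts L_c = 2.4375 − 1.25/2 = 1.8125, R_n = min(1.2×1.8125×0.375×58, 2.4×1.125×0.375×58) = 47.306 kips/bolt; interior L_c = 4.3125 − 1.25 = 3.0625, R_n = 58.725 kips/bolt. φR_n = 0.75 × (2×47.306 + 6×58.725) = 335.2 kips.
Tension yield (gross): A_g = 12.3125×0.375 = 4.6172 in². φR_n = 0.90 × 36 × 4.6172 = 149.6 kips.
Block shear: shear path 2×[2.4375+3×4.3125] = 2×15.375 in, A_gv = 11.531, A_nv = 2×(15.375 − 3.5×1.3125)×0.375 = 8.0859 in²; tension across gage: (3.875 − 1×1.3125)×0.375 = 0.96094 in². R_n = min(0.6×58×8.0859, 0.6×36×11.531) + 1.0×58×0.96094 = min(281.39, 249.07) + 55.735 = 304.81 kips. φR_n = 0.75 × 304.81 = 228.6 kips.
Governing: min(405.6, 335.2, 149.6, 228.6) = 149.6 kips → gross-section yield.

149.6 kips (gross-section yield governs)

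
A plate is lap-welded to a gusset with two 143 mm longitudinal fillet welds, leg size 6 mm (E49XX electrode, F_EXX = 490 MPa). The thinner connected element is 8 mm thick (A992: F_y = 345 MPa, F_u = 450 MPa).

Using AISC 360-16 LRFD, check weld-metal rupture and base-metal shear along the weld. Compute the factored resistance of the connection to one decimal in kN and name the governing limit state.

267.5 kN (weld metal governs)

Weld metal: throat = 0.707×6 = 4.242 mm, L = 2×143 = 286 mm. φR_n = 0.75 × 0.6 × 490 × 4.242 × 286 = 267.5 kN.
Base metal shear (8 mm plate): yield φR_n = 1.0×0.6×345×8×286 = 473.6 kN; rupture φR_n = 0.75×0.6×450×8×286 = 463.3 kN; take 463.3 kN (rupture).
Governing: min(267.5, 463.3) = 267.5 kN → weld metal.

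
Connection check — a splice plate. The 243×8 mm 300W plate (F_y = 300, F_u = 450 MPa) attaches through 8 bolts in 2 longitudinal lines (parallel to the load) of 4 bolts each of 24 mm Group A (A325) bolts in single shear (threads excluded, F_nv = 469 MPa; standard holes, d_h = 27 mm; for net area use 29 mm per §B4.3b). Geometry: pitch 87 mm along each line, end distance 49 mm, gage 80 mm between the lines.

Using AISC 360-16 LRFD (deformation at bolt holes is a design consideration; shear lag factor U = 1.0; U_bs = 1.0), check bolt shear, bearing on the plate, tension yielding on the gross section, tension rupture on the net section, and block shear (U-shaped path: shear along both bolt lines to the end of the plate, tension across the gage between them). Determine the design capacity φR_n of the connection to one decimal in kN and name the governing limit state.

499.5 kN (net-section rupture governs)

Bolt shear: A_b = π(24)²/4 = 452.39 mm². φR_n = 0.75 × 469 × 452.39 × 8 × 1 = 1273.0 kN.
Bearing (8 mm plate, F_u = 450 MPa): end bolts L_c = 49 − 27/2 = 35.5, R_n = min(1.2×35.5×8×450, 2.4×24×8×450) = 153.36 kN/bolt; interior L_c = 87 − 27 = 60, R_n = 207.36 kN/bolt. φR_n = 0.75 × (2×153.36 + 6×207.36) = 1163.2 kN.
Tension yield (gross): A_g = 243×8 = 1944 mm². φR_n = 0.90 × 300 × 1944 = 524.9 kN.
Tension rupture (net): A_n = (243 − 2×29)×8 = 1480 mm² (U = 1.0, A_e = A_n). φR_n = 0.75 × 450 × 1480 = 499.5 kN.
Block shear: shear path 2×[49+3×87] = 2×310 mm, A_gv = 4960, A_nv = 2×(310 − 3.5×29)×8 = 3336 mm²; tension across gage: (80 − 1×29)×8 = 408 mm². R_n = min(0.6×450×3336, 0.6×300×4960) + 1.0×450×408 = min(900.72, 892.8) + 183.6 = 1076.4 kN. φR_n = 0.75 × 1076.4 = 807.3 kN.
Governing: min(1273.0, 1163.2, 524.9, 499.5, 807.3) = 499.5 kN → net-section rupture.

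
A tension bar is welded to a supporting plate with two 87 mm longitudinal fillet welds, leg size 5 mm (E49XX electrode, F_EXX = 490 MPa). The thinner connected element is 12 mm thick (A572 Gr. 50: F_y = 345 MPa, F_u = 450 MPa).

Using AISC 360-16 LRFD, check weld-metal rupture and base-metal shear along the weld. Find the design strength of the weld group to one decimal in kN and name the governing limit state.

Weld metal: throat = 0.707×5 = 3.535 mm, L = 2×87 = 174 mm. φR_n = 0.75 × 0.6 × 490 × 3.535 × 174 = 135.6 kN.
Base metal shear (12 mm plate): yield φR_n = 1.0×0.6×345×12×174 = 432.2 kN; rupture φR_n = 0.75×0.6×450×12×174 = 422.8 kN; take 422.8 kN (rupture).
Governing: min(135.6, 422.8) = 135.6 kN → weld metal.

135.6 kN (weld metal governs)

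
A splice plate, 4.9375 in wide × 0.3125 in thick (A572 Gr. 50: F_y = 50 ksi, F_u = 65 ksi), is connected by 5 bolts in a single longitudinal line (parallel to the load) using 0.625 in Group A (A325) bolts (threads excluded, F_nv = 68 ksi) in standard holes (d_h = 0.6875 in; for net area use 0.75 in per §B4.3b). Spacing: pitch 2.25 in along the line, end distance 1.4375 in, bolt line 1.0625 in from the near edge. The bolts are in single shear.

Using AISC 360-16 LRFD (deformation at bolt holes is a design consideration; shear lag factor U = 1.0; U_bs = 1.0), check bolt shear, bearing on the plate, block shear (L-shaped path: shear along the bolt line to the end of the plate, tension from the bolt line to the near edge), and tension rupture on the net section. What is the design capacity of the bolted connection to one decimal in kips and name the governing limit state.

Bolt shear: A_b = π(0.625)²/4 = 0.3068 in². φR_n = 0.75 × 68 × 0.3068 × 5 × 1 = 78.2 kips.
Bearing (0.3125 in plate, F_u = 65 ksi): end bolts L_c = 1.4375 − 0.6875/2 = 1.09375, R_n = min(1.2×1.09375×0.3125×65, 2.4×0.625×0.3125×65) = 26.66 kips/bolt; interior L_c = 2.25 − 0.6875 = 1.5625, R_n = 30.469 kips/bolt. φR_n = 0.75 × (1×26.66 + 4×30.469) = 111.4 kips.
Block shear: shear path 1×[1.4375+4×2.25] = 1×10.4375 in, A_gv = 3.2617, A_nv = 1×(10.4375 − 4.5×0.75)×0.3125 = 2.207 in²; tension to near edge: (1.0625 − 0.5×0.75)×0.3125 = 0.21484 in². R_n = min(0.6×65×2.207, 0.6×50×3.2617) + 1.0×65×0.21484 = min(86.073, 97.851) + 13.965 = 100.04 kips. φR_n = 0.75 × 100.04 = 75.0 kips.
Tension rupture (net): A_n = (4.9375 − 1×0.75)×0.3125 = 1.3086 in² (U = 1.0, A_e = A_n). φR_n = 0.75 × 65 × 1.3086 = 63.8 kips.
Governing: min(78.2, 111.4, 75.0, 63.8) = 63.8 kips → net-section rupture.

63.8 kips (net-section rupture governs)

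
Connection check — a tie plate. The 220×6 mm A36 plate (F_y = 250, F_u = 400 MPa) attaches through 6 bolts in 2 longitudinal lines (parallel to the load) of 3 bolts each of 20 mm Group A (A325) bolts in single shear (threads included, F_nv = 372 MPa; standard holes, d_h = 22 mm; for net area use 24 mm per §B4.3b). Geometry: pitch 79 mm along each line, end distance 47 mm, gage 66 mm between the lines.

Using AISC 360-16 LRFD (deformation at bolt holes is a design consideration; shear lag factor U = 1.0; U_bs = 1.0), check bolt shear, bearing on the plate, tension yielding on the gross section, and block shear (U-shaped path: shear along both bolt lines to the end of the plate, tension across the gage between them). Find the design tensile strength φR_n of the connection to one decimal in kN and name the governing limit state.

Bolt shear: A_b = π(20)²/4 = 314.16 mm². φR_n = 0.75 × 372 × 314.16 × 6 × 1 = 525.9 kN.
Bearing (6 mm plate, F_u = 400 MPa): end bolts L_c = 47 − 22/2 = 36, R_n = min(1.2×36×6×400, 2.4×20×6×400) = 103.68 kN/bolt; interior L_c = 79 − 22 = 57, R_n = 115.2 kN/bolt. φR_n = 0.75 × (2×103.68 + 4×115.2) = 501.1 kN.
Tension yield (gross): A_g = 220×6 = 1320 mm². φR_n = 0.90 × 250 × 1320 = 297.0 kN.
Block shear: shear path 2×[47+2×79] = 2×205 mm, A_gv = 2460, A_nv = 2×(205 − 2.5×24)×6 = 1740 mm²; tension across gage: (66 − 1×24)×6 = 252 mm². R_n = min(0.6×400×1740, 0.6×250×2460) + 1.0×400×252 = min(417.6, 369) + 100.8 = 469.8 kN. φR_n = 0.75 × 469.8 = 352.4 kN.
Governing: min(525.9, 501.1, 297.0, 352.4) = 297.0 kN → gross-section yield.

297.0 kN (gross-section yield governs)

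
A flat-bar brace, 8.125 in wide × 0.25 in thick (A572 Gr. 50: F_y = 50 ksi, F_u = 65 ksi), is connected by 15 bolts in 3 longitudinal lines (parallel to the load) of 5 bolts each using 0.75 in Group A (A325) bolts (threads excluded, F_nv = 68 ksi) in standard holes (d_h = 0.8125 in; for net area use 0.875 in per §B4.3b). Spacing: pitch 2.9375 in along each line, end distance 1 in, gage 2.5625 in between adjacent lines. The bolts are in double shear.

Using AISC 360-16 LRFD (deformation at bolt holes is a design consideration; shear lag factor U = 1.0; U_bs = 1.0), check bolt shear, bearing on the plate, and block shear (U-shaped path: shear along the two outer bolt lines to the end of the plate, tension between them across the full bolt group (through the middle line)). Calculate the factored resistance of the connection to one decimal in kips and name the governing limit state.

170.0 kips (block shear governs)

Bolt shear: A_b = π(0.75)²/4 = 0.44179 in². φR_n = 0.75 × 68 × 0.44179 × 15 × 2 = 675.9 kips.
Bearing (0.25 in plate, F_u = 65 ksi): end bolts L_c = 1 − 0.8125/2 = 0.59375, R_n = min(1.2×0.59375×0.25×65, 2.4×0.75×0.25×65) = 11.578 kips/bolt; interior L_c = 2.9375 − 0.8125 = 2.125, R_n = 29.25 kips/bolt. φR_n = 0.75 × (3×11.578 + 12×29.25) = 289.3 kips.
Block shear: shear path 2×[1+4×2.9375] = 2×12.75 in, A_gv = 6.375, A_nv = 2×(12.75 − 4.5×0.875)×0.25 = 4.4063 in²; tension across gage: (5.125 − 2×0.875)×0.25 = 0.84375 in². R_n = min(0.6×65×4.4063, 0.6×50×6.375) + 1.0×65×0.84375 = min(171.85, 191.25) + 54.844 = 226.69 kips. φR_n = 0.75 × 226.69 = 170.0 kips.
Governing: min(675.9, 289.3, 170.0) = 170.0 kips → block shear.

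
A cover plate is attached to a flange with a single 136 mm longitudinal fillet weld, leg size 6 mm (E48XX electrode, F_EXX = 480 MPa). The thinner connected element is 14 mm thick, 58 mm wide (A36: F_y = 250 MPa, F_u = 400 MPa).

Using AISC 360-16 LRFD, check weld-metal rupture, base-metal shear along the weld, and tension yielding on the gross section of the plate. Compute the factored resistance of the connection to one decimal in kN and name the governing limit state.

Weld metal: throat = 0.707×6 = 4.242 mm, L = 136 mm. φR_n = 0.75 × 0.6 × 480 × 4.242 × 136 = 124.6 kN.
Base metal shear (14 mm plate): yield φR_n = 1.0×0.6×250×14×136 = 285.6 kN; rupture φR_n = 0.75×0.6×400×14×136 = 342.7 kN; take 285.6 kN (yield).
Tension yield (gross): A_g = 58×14 = 812 mm². φR_n = 0.90 × 250 × 812 = 182.7 kN.
Governing: min(124.6, 285.6, 182.7) = 124.6 kN → weld metal.

124.6 kN (weld metal governs)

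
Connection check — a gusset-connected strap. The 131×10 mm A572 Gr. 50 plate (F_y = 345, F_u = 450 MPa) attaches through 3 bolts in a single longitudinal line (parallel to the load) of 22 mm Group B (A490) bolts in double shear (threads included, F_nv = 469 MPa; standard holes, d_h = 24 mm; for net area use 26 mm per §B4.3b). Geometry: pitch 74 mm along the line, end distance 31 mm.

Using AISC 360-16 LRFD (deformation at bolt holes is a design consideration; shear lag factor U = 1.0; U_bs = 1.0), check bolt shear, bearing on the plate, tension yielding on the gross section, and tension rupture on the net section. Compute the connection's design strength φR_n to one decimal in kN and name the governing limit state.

354.4 kN (net-section rupture governs)

Bolt shear: A_b = π(22)²/4 = 380.13 mm². φR_n = 0.75 × 469 × 380.13 × 3 × 2 = 802.3 kN.
Bearing (10 mm plate, F_u = 450 MPa): end bolts L_c = 31 − 24/2 = 19, R_n = min(1.2×19×10×450, 2.4×22×10×450) = 102.6 kN/bolt; interior L_c = 74 − 24 = 50, R_n = 237.6 kN/bolt. φR_n = 0.75 × (1×102.6 + 2×237.6) = 433.4 kN.
Tension yield (gross): A_g = 131×10 = 1310 mm². φR_n = 0.90 × 345 × 1310 = 406.8 kN.
Tension rupture (net): A_n = (131 − 1×26)×10 = 1050 mm² (U = 1.0, A_e = A_n). φR_n = 0.75 × 450 × 1050 = 354.4 kN.
Governing: min(802.3, 433.4, 406.8, 354.4) = 354.4 kN → net-section rupture.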